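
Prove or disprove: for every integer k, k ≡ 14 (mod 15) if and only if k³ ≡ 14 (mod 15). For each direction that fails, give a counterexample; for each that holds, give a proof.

[⇒] Suppose k ≡ 14 (mod 15). Write k = 15j + 14. Then (15j + 14)³ = 3375j³ + 9450j² + 8820j + 2744 = 15(225j³ + 630j² + 588j + 182) + 14, so k³ ≡ 14 (mod 15).

[⇐] Conversely, suppose k³ ≡ 14 (mod 15). The only residue r in {0, …, 14} with r³ ≡ 14 (mod 15) is r = 14, so k ≡ 14 (mod 15).

Both implications hold.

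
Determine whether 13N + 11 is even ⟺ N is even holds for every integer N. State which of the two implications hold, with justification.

(⟹) This fails: N = 1 gives 13N + 11 = 24, which is even, but 1 is odd, not even.

(⟸) This also fails: N = 0 is even, but 13N + 11 = 11 is odd, not even.

Neither direction holds.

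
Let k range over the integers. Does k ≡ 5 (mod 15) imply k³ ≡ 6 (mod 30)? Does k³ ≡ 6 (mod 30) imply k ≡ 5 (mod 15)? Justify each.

[⇒] This fails: take k = 5. Then 5 ≡ 5 (mod 15), but 5³ = 125 ≡ 5 (mod 30), not 6.

[⇐] This fails: take k = 6. Then 6³ = 216 ≡ 6 (mod 30), yet 6 ≡ 6 (mod 15), not 5.

(⇒) fails and (⇐) fails.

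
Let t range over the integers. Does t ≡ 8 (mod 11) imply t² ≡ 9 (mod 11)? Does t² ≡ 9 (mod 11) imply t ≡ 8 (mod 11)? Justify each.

Only the forward implication holds.

[⇒] Suppose t ≡ 8 (mod 11). Write t = 11j + 8. Then (11j + 8)² = 121j² + 176j + 64 = 11(11j² + 16j + 5) + 9, so t² ≡ 9 (mod 11).

[⇐] This fails: take t = 3. Then 3² = 9 ≡ 9 (mod 11), yet 3 ≡ 3 (mod 11), not 8.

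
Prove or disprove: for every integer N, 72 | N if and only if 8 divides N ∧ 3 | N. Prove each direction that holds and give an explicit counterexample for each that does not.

(⇒) holds; (⇐) fails.

(←) This fails: take N = 24. Both 8 ∣ 24 and 3 ∣ 24, yet 24 is not a multiple of 72 (since 24 = 0·72 + 24), so 72 ∤ 24.

(→) If 72 ∣ N, write N = 72q. Since 72 = 9·8, N = 8·(9q), so 8 ∣ N; and since 72 = 24·3, N = 3·(24q), so 3 ∣ N.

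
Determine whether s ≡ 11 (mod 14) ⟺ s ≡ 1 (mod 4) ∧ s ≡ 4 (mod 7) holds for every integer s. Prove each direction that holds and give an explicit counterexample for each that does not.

Only the reverse direction holds.

[⇐] If s ≡ 1 (mod 4) and s ≡ 4 (mod 7), then by the Chinese remainder theorem s ≡ 25 (mod 28). Since 25 ≡ 11 (mod 14) and 14 ∣ 28, we get s ≡ 11 (mod 14).

[⇒] This fails: s = 11 gives 11 ≡ 11 (mod 14) but 11 ≡ 3 (mod 4), so the conjunction on the right does not hold.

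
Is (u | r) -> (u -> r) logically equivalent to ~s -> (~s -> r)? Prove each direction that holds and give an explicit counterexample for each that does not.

(⇒) fails and (⇐) fails.

(⇒) This fails. Under u = F, s = F, r = F, the left side is true but the right side is false.

(⇐) This fails. Under u = T, s = T, r = F, the left side is false but the right side is true.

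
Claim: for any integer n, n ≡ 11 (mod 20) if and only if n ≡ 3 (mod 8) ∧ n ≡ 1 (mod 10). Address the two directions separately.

Only the converse holds.

(⇒) This fails: n = 31 gives 31 ≡ 11 (mod 20) but 31 ≡ 7 (mod 8), so the conjunction on the right does not hold.

(⇐) Conversely, if n ≡ 3 (mod 8) and n ≡ 1 (mod 10), then by the Chinese remainder theorem n ≡ 11 (mod 40). Since 11 ≡ 11 (mod 20) and 20 ∣ 40, we get n ≡ 11 (mod 20).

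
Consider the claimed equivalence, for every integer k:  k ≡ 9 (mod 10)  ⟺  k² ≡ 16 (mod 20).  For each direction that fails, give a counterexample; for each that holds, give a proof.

(⇒) This fails: take k = 9. Then 9 ≡ 9 (mod 10), but 9² = 81 ≡ 1 (mod 20), not 16.

(⇐) This fails: take k = 4. Then 4² = 16 ≡ 16 (mod 20), yet 4 ≡ 4 (mod 10), not 9.

Neither implication holds.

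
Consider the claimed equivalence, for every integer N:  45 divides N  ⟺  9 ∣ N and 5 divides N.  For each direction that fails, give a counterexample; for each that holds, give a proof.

(⇐) Suppose 9 ∣ N and 5 ∣ N. Any common multiple of 9 and 5 is a multiple of their lcm; here gcd(9, 5) = 1, so lcm(9, 5) = 9·5 = 45, so 45 ∣ N.

(⇒) If 45 ∣ N, write N = 45q. Since 45 = 5·9, N = 9·(5q), so 9 ∣ N; and since 45 = 9·5, N = 5·(9q), so 5 ∣ N.

The biconditional holds.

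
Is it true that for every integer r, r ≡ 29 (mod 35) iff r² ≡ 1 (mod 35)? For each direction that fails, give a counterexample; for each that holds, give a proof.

[⇒] Suppose r ≡ 29 (mod 35). Write r = 35j + 29. Then (35j + 29)² = 1225j² + 2030j + 841 = 35(35j² + 58j + 24) + 1, so r² ≡ 1 (mod 35).

[⇐] This fails: take r = 1. Then 1² = 1 ≡ 1 (mod 35), yet 1 ≡ 1 (mod 35), not 29.

Only the forward direction holds.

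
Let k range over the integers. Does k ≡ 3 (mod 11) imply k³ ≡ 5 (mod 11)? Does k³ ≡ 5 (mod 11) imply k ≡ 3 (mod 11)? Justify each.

Both directions hold.

(⇒) Suppose k ≡ 3 (mod 11). Write k = 11j + 3. Then (11j + 3)³ = 1331j³ + 1089j² + 297j + 27 = 11(121j³ + 99j² + 27j + 2) + 5, so k³ ≡ 5 (mod 11).

(⇐) Conversely, suppose k³ ≡ 5 (mod 11). The only residue r in {0, …, 10} with r³ ≡ 5 (mod 11) is r = 3, so k ≡ 3 (mod 11).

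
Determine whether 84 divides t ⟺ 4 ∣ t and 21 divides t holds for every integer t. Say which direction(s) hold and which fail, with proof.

Both directions hold; the statement is true.

(⟹) If 84 ∣ t, write t = 84q. Since 84 = 21·4, t = 4·(21q), so 4 ∣ t; and since 84 = 4·21, t = 21·(4q), so 21 ∣ t.

(⟸) Suppose 4 ∣ t and 21 ∣ t. Any common multiple of 4 and 21 is a multiple of their lcm; here gcd(4, 21) = 1, so lcm(4, 21) = 4·21 = 84, so 84 ∣ t.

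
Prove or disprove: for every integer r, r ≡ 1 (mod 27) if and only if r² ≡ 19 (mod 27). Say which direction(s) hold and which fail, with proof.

Neither implication holds.

(⇒) This fails: take r = 1. Then 1 ≡ 1 (mod 27), but 1² = 1 ≡ 1 (mod 27), not 19.

(⇐) This fails: take r = 10. Then 10² = 100 ≡ 19 (mod 27), yet 10 ≡ 10 (mod 27), not 1.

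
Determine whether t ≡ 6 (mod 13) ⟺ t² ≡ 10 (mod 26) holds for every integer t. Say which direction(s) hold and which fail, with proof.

Neither direction holds.

(→) This fails: take t = 19. Then 19 ≡ 6 (mod 13), but 19² = 361 ≡ 23 (mod 26), not 10.

(←) This fails: take t = 20. Then 20² = 400 ≡ 10 (mod 26), yet 20 ≡ 7 (mod 13), not 6.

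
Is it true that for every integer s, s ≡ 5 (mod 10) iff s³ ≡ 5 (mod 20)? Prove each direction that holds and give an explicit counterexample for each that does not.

(⇒) This fails: take s = 15. Then 15 ≡ 5 (mod 10), but 15³ = 3375 ≡ 15 (mod 20), not 5.

(⇐) Conversely, the residues r modulo 20 with r³ ≡ 5 (mod 20) are exactly {5}, and each is ≡ 5 (mod 10).

Not equivalent: only (⇐) holds.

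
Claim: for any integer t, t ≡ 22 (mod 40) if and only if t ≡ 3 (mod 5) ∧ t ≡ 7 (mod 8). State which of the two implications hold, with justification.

(→) This fails: t = 22 gives 22 ≡ 22 (mod 40) but 22 ≡ 2 (mod 5), so the conjunction on the right does not hold.

(←) This fails: t = 23 satisfies both congruences on the right (23 ≡ 3 mod 5 and 23 ≡ 7 mod 8) yet 23 ≡ 23 (mod 40), not 22.

(⇒) fails and (⇐) fails.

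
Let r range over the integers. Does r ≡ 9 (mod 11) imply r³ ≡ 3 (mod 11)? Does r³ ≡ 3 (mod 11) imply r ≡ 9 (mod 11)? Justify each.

Forward direction. Suppose r ≡ 9 (mod 11). Write r = 11j + 9. Then (11j + 9)³ = 1331j³ + 3267j² + 2673j + 729 = 11(121j³ + 297j² + 243j + 66) + 3, so r³ ≡ 3 (mod 11).

Converse. Suppose r³ ≡ 3 (mod 11). The only residue r in {0, …, 10} with r³ ≡ 3 (mod 11) is r = 9, so r ≡ 9 (mod 11).

The biconditional holds.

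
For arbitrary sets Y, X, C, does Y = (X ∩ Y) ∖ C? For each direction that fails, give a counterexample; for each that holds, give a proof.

(⊆) fails; (⊇) holds.

Forward inclusion. This inclusion fails. Take Y = {1}, X = ∅, C = ∅; then 1 ∈ Y but 1 ∉ (X ∩ Y) ∖ C.

Reverse inclusion. Let x ∈ (X ∩ Y) ∖ C. Then x ∈ Y ∩ X and x ∉ C, from which x ∈ Y.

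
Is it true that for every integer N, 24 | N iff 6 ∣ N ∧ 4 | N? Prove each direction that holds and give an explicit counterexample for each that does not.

[⇒] If 24 ∣ N, write N = 24q. Since 24 = 4·6, N = 6·(4q), so 6 ∣ N; and since 24 = 6·4, N = 4·(6q), so 4 ∣ N.

[⇐] This fails: take N = 12. Both 6 ∣ 12 and 4 ∣ 12, yet 12 is not a multiple of 24 (since 12 = 0·24 + 12), so 24 ∤ 12.

Only the forward direction holds.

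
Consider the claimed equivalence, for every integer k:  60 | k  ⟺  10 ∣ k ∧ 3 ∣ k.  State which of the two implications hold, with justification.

(⇒) If 60 ∣ k, write k = 60q. Since 60 = 6·10, k = 10·(6q), so 10 ∣ k; and since 60 = 20·3, k = 3·(20q), so 3 ∣ k.

(⇐) This fails: take k = 30. Both 10 ∣ 30 and 3 ∣ 30, yet 30 is not a multiple of 60 (since 30 = 0·60 + 30), so 60 ∤ 30.

The forward direction holds; the converse fails.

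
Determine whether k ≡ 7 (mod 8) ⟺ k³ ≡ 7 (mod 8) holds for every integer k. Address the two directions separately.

Both implications hold.

(⇒) Suppose k ≡ 7 (mod 8). Write k = 8j + 7. Then (8j + 7)³ = 512j³ + 1344j² + 1176j + 343 = 8(64j³ + 168j² + 147j + 42) + 7, so k³ ≡ 7 (mod 8).

(⇐) For the converse, argue contrapositively. If k ≢ 7 (mod 8), then k is congruent to one of 0, 1, 2, 3, 4, 5, 6 modulo 8, and these give k³ ≡ 0, 1, 0, 3, 0, 5, 0 respectively — never 7.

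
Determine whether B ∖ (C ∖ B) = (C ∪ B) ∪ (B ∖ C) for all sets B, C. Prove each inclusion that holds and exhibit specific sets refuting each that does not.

Only the forward inclusion holds.

(⊆) Let x ∈ B ∖ (C ∖ B). Then either x ∈ B and x ∉ C; or x ∈ B ∩ C. In each case x ∈ (C ∪ B) ∪ (B ∖ C), so B ∖ (C ∖ B) ⊆ (C ∪ B) ∪ (B ∖ C).

(⊇) This inclusion fails. Take B = ∅, C = {1}; then 1 ∈ (C ∪ B) ∪ (B ∖ C) but 1 ∉ B ∖ (C ∖ B).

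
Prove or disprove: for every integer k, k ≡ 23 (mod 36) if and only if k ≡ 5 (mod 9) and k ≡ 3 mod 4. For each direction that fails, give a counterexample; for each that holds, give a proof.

Equivalent; both directions hold.

(⟹) Suppose k ≡ 23 (mod 36); write k = 36j + 23. Since 9 ∣ 36, reducing mod 9 gives k ≡ 23 ≡ 5 (mod 9); since 4 ∣ 36, reducing mod 4 gives k ≡ 23 ≡ 3 (mod 4).

(⟸) Conversely, if k ≡ 5 (mod 9) and k ≡ 3 (mod 4), then by the Chinese remainder theorem k ≡ 23 (mod 36). This is exactly k ≡ 23 (mod 36).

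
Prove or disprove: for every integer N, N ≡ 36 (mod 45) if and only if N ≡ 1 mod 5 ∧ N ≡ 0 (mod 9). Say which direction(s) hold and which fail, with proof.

The biconditional holds.

(→) Suppose N ≡ 36 (mod 45); write N = 45j + 36. Since 5 ∣ 45, reducing mod 5 gives N ≡ 36 ≡ 1 (mod 5); since 9 ∣ 45, reducing mod 9 gives N ≡ 36 ≡ 0 (mod 9).

(←) Conversely, if N ≡ 1 (mod 5) and N ≡ 0 (mod 9), then by the Chinese remainder theorem N ≡ 36 (mod 45). This is exactly N ≡ 36 (mod 45).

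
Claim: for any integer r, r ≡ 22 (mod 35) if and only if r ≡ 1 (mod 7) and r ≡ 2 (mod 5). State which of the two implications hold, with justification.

Forward direction. Suppose r ≡ 22 (mod 35); write r = 35j + 22. Since 7 ∣ 35, reducing mod 7 gives r ≡ 22 ≡ 1 (mod 7); since 5 ∣ 35, reducing mod 5 gives r ≡ 22 ≡ 2 (mod 5).

Converse. If r ≡ 1 (mod 7) and r ≡ 2 (mod 5), then by the Chinese remainder theorem r ≡ 22 (mod 35). This is exactly r ≡ 22 (mod 35).

Both directions hold; the statement is true.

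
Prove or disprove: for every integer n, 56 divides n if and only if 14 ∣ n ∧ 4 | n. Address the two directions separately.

Forward direction. If 56 ∣ n, write n = 56q. Since 56 = 4·14, n = 14·(4q), so 14 ∣ n; and since 56 = 14·4, n = 4·(14q), so 4 ∣ n.

Converse. This fails: take n = 28. Both 14 ∣ 28 and 4 ∣ 28, yet 28 is not a multiple of 56 (since 28 = 0·56 + 28), so 56 ∤ 28.

Not equivalent: only (⇒) holds.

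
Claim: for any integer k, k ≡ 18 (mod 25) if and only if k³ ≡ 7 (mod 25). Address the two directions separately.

Both directions hold; the statement is true.

Forward direction. Suppose k ≡ 18 (mod 25). Write k = 25j + 18. Then (25j + 18)³ = 15625j³ + 33750j² + 24300j + 5832 = 25(625j³ + 1350j² + 972j + 233) + 7, so k³ ≡ 7 (mod 25).

Converse. Suppose k³ ≡ 7 (mod 25). The only residue r in {0, …, 24} with r³ ≡ 7 (mod 25) is r = 18, so k ≡ 18 (mod 25).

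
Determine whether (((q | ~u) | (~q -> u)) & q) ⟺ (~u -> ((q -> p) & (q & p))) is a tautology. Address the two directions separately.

[⇒] This fails. Under p = F, q = T, u = F, the left side is true but the right side is false.

[⇐] This fails. Under p = F, q = F, u = T, the left side is false but the right side is true.

(⇒) fails and (⇐) fails.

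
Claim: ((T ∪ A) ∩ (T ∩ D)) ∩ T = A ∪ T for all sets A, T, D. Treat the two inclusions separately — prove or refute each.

Only the forward inclusion holds.

Reverse inclusion. This inclusion fails. Take A = {1}, T = ∅, D = ∅; then 1 ∈ A ∪ T but 1 ∉ ((T ∪ A) ∩ (T ∩ D)) ∩ T.

Forward inclusion. Let x ∈ ((T ∪ A) ∩ (T ∩ D)) ∩ T. Then either x ∈ T ∩ D and x ∉ A; or x ∈ A ∩ T ∩ D. In each case x ∈ A ∪ T, so ((T ∪ A) ∩ (T ∩ D)) ∩ T ⊆ A ∪ T.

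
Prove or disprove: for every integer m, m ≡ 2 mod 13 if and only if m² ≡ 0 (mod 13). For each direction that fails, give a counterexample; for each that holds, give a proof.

[⇒] This fails: take m = 2. Then 2 ≡ 2 (mod 13), but 2² = 4 ≡ 4 (mod 13), not 0.

[⇐] This fails: take m = 0. Then 0² = 0 ≡ 0 (mod 13), yet 0 ≡ 0 (mod 13), not 2.

Neither direction holds.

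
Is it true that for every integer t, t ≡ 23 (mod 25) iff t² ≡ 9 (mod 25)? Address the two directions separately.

[⇒] This fails: take t = 23. Then 23 ≡ 23 (mod 25), but 23² = 529 ≡ 4 (mod 25), not 9.

[⇐] This fails: take t = 3. Then 3² = 9 ≡ 9 (mod 25), yet 3 ≡ 3 (mod 25), not 23.

Neither implication holds.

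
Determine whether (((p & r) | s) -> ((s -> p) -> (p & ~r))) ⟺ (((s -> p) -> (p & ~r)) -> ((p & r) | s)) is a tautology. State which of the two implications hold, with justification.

(⇒) This fails. Under r = F, s = F, p = T, the left side is true but the right side is false.

(⇐) This fails. Under r = T, s = F, p = T, the left side is false but the right side is true.

Both directions fail.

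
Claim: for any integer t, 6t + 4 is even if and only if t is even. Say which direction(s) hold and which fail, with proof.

(⇒) fails; (⇐) holds.

[⇒] This fails: take t = 3. Then 6t + 4 = 22, which is even, yet t = 3 is odd, not even.

[⇐] Suppose t is even. Since 6 is even, 6t is even for every t, so 6t + 4 has the same parity as 4, which is even. Hence 6t + 4 is even.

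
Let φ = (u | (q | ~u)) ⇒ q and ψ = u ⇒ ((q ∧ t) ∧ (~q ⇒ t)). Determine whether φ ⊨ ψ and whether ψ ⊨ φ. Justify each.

Neither direction holds.

[⇒] This fails. Under u = T, t = F, q = T, the left side is true but the right side is false.

[⇐] This fails. Under u = F, t = F, q = F, the left side is false but the right side is true.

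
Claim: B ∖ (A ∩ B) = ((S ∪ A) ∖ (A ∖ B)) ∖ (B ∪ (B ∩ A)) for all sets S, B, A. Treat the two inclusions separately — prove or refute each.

Neither inclusion holds.

Forward inclusion. This inclusion fails. Take S = ∅, B = {1}, A = ∅; then 1 ∈ B ∖ (A ∩ B) but 1 ∉ ((S ∪ A) ∖ (A ∖ B)) ∖ (B ∪ (B ∩ A)).

Reverse inclusion. This inclusion fails. Take S = {1}, B = ∅, A = ∅; then 1 ∈ ((S ∪ A) ∖ (A ∖ B)) ∖ (B ∪ (B ∩ A)) but 1 ∉ B ∖ (A ∩ B).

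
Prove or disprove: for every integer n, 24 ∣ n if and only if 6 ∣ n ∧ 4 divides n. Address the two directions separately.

(→) If 24 ∣ n, write n = 24q. Since 24 = 4·6, n = 6·(4q), so 6 ∣ n; and since 24 = 6·4, n = 4·(6q), so 4 ∣ n.

(←) This fails: take n = 12. Both 6 ∣ 12 and 4 ∣ 12, yet 12 is not a multiple of 24 (since 12 = 0·24 + 12), so 24 ∤ 12.

Not equivalent: only (⇒) holds.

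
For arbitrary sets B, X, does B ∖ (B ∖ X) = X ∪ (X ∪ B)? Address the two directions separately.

(⊆) holds; (⊇) fails.

(⟹) Let x ∈ B ∖ (B ∖ X). Then x ∈ B ∩ X, from which x ∈ X ∪ (X ∪ B).

(⟸) This inclusion fails. Take B = {1}, X = ∅; then 1 ∈ X ∪ (X ∪ B) but 1 ∉ B ∖ (B ∖ X).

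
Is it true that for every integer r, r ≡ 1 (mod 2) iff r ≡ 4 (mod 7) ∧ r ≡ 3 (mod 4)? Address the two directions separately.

Converse. If r ≡ 4 (mod 7) and r ≡ 3 (mod 4), then by the Chinese remainder theorem r ≡ 11 (mod 28). Since 11 ≡ 1 (mod 2) and 2 ∣ 28, we get r ≡ 1 (mod 2).

Forward direction. This fails: r = 1 gives 1 ≡ 1 (mod 2) but 1 ≡ 1 (mod 7), so the conjunction on the right does not hold.

(⇒) fails; (⇐) holds.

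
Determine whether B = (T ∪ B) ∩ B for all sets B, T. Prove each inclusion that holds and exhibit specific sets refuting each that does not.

Both inclusions hold.

(⟸) Let x ∈ (T ∪ B) ∩ B. Then either x ∈ B and x ∉ T; or x ∈ B ∩ T. In each case x ∈ B, so (T ∪ B) ∩ B ⊆ B.

(⟹) Let x ∈ B. Then either x ∈ B and x ∉ T; or x ∈ B ∩ T. In each case x ∈ (T ∪ B) ∩ B, so B ⊆ (T ∪ B) ∩ B.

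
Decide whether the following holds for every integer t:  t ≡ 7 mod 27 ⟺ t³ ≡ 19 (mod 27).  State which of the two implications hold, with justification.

(⇒) holds; (⇐) fails.

(⟹) Suppose t ≡ 7 mod 27. Write t = 27j + 7. Then (27j + 7)³ = 19683j³ + 15309j² + 3969j + 343 = 27(729j³ + 567j² + 147j + 12) + 19, so t³ ≡ 19 (mod 27).

(⟸) This fails: take t = 16. Then 16³ = 4096 ≡ 19 (mod 27), yet 16 ≡ 16 (mod 27), not 7.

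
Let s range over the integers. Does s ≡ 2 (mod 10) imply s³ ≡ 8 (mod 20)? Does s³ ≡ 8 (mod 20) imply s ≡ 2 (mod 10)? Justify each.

[⇐] The residues r modulo 20 with r³ ≡ 8 (mod 20) are exactly {2, 12}, and each is ≡ 2 (mod 10).

[⇒] Suppose s ≡ 2 (mod 10). Working modulo 20, s ∈ {2, 12}; for each such r, r³ ≡ 8 (mod 20).

The biconditional holds.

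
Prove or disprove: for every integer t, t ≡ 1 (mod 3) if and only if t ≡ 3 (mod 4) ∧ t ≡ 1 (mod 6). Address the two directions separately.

The forward direction fails; the converse holds.

(⟹) This fails: t = 1 gives 1 ≡ 1 (mod 3) but 1 ≡ 1 (mod 4), so the conjunction on the right does not hold.

(⟸) Conversely, if t ≡ 3 (mod 4) and t ≡ 1 (mod 6), then by the Chinese remainder theorem t ≡ 7 (mod 12). Since 7 ≡ 1 (mod 3) and 3 ∣ 12, we get t ≡ 1 (mod 3).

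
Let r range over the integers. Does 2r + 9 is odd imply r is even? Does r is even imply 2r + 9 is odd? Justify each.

Forward direction. This fails: take r = 1. Then 2r + 9 = 11, which is odd, yet r = 1 is odd, not even.

Converse. Suppose r is even. Since 2 is even, 2r is even for every r, so 2r + 9 has the same parity as 9, which is odd. Hence 2r + 9 is odd.

Only the reverse direction holds.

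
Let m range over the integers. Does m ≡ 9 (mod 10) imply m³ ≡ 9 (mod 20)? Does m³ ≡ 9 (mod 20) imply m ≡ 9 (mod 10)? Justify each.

Forward direction. This fails: take m = 19. Then 19 ≡ 9 (mod 10), but 19³ = 6859 ≡ 19 (mod 20), not 9.

Converse. The residues r modulo 20 with r³ ≡ 9 (mod 20) are exactly {9}, and each is ≡ 9 (mod 10).

The forward direction fails; the converse holds.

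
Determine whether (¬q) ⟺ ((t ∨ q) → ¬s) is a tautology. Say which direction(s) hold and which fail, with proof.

Both directions fail.

Forward direction. This fails. Under q = F, t = T, s = T, the left side is true but the right side is false.

Converse. This fails. Under q = T, t = F, s = F, the left side is false but the right side is true.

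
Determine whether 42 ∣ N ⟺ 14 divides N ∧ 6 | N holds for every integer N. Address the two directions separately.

The biconditional holds.

Forward direction. If 42 ∣ N, write N = 42q. Since 42 = 3·14, N = 14·(3q), so 14 ∣ N; and since 42 = 7·6, N = 6·(7q), so 6 ∣ N.

Converse. Suppose 14 ∣ N and 6 ∣ N. Any common multiple of 14 and 6 is a multiple of their lcm; here lcm(14, 6) = 14·6/gcd(14, 6) = 84/2 = 42, so 42 ∣ N.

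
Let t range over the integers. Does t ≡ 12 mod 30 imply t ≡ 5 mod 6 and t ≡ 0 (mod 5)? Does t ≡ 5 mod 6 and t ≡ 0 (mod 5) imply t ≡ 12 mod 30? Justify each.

(→) This fails: t = 12 gives 12 ≡ 12 (mod 30) but 12 ≡ 0 (mod 6), so the conjunction on the right does not hold.

(←) This fails: t = 5 satisfies both congruences on the right (5 ≡ 5 mod 6 and 5 ≡ 0 mod 5) yet 5 ≡ 5 (mod 30), not 12.

(⇒) fails and (⇐) fails.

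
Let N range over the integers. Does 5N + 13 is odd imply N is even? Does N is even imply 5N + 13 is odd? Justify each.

Both directions hold.

(→) Suppose 5N + 13 is odd. Since 5 is odd, 5N and N have the same parity, so 5N + 13 ≡ N + 13 (mod 2). As 13 is odd, 5N + 13 is odd exactly when N is even. Thus N is even.

(←) Conversely, suppose N is even; write N = 2j. Then 5N + 13 = 5·(2j) + 13 = 2·5j + 13, which is odd.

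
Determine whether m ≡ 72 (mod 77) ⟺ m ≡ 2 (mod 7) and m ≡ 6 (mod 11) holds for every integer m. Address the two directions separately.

The biconditional holds.

(→) Suppose m ≡ 72 (mod 77); write m = 77j + 72. Since 7 ∣ 77, reducing mod 7 gives m ≡ 72 ≡ 2 (mod 7); since 11 ∣ 77, reducing mod 11 gives m ≡ 72 ≡ 6 (mod 11).

(←) Conversely, if m ≡ 2 (mod 7) and m ≡ 6 (mod 11), then by the Chinese remainder theorem m ≡ 72 (mod 77). This is exactly m ≡ 72 (mod 77).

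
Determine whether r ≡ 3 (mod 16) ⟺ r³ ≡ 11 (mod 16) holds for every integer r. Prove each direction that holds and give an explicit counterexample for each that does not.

Both directions hold.

Forward direction. Suppose r ≡ 3 (mod 16). Write r = 16j + 3. Then (16j + 3)³ = 4096j³ + 2304j² + 432j + 27 = 16(256j³ + 144j² + 27j + 1) + 11, so r³ ≡ 11 (mod 16).

Converse. Suppose r³ ≡ 11 (mod 16). The only residue r in {0, …, 15} with r³ ≡ 11 (mod 16) is r = 3, so r ≡ 3 (mod 16).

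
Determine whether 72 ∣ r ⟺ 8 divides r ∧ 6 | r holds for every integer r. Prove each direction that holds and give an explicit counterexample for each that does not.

(⇒) holds; (⇐) fails.

(⇒) If 72 ∣ r, write r = 72q. Since 72 = 9·8, r = 8·(9q), so 8 ∣ r; and since 72 = 12·6, r = 6·(12q), so 6 ∣ r.

(⇐) This fails: take r = 24. Both 8 ∣ 24 and 6 ∣ 24, yet 24 is not a multiple of 72 (since 24 = 0·72 + 24), so 72 ∤ 24.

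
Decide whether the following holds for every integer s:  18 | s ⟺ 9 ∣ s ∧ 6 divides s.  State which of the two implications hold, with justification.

Both directions hold.

[⇒] If 18 ∣ s, write s = 18q. Since 18 = 2·9, s = 9·(2q), so 9 ∣ s; and since 18 = 3·6, s = 6·(3q), so 6 ∣ s.

[⇐] Suppose 9 ∣ s and 6 ∣ s. Any common multiple of 9 and 6 is a multiple of their lcm; here lcm(9, 6) = 9·6/gcd(9, 6) = 54/3 = 18, so 18 ∣ s.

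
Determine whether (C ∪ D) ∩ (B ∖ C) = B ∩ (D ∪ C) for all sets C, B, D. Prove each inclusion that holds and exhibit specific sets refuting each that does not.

(⟹) Let x ∈ (C ∪ D) ∩ (B ∖ C). Then x ∈ B ∩ D and x ∉ C, from which x ∈ B ∩ (D ∪ C).

(⟸) This inclusion fails. Take C = {1}, B = {1}, D = ∅; then 1 ∈ B ∩ (D ∪ C) but 1 ∉ (C ∪ D) ∩ (B ∖ C).

(⊆) holds; (⊇) fails.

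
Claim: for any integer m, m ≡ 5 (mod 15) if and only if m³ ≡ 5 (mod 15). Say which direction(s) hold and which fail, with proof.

(⇒) Suppose m ≡ 5 (mod 15). Write m = 15j + 5. Then (15j + 5)³ = 3375j³ + 3375j² + 1125j + 125 = 15(225j³ + 225j² + 75j + 8) + 5, so m³ ≡ 5 (mod 15).

(⇐) Conversely, suppose m³ ≡ 5 (mod 15). The only residue r in {0, …, 14} with r³ ≡ 5 (mod 15) is r = 5, so m ≡ 5 (mod 15).

Both implications hold.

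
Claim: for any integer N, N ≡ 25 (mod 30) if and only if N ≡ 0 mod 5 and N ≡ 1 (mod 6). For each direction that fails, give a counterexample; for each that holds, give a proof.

Both directions hold; the statement is true.

(←) If N ≡ 0 (mod 5) and N ≡ 1 (mod 6), then by the Chinese remainder theorem N ≡ 25 (mod 30). This is exactly N ≡ 25 (mod 30).

(→) Suppose N ≡ 25 (mod 30); write N = 30j + 25. Since 5 ∣ 30, reducing mod 5 gives N ≡ 25 ≡ 0 (mod 5); since 6 ∣ 30, reducing mod 6 gives N ≡ 25 ≡ 1 (mod 6).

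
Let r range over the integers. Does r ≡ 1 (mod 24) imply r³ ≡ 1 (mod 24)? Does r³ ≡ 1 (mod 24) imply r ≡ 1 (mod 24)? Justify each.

(⟹) Suppose r ≡ 1 (mod 24). Write r = 24j + 1. Then (24j + 1)³ = 13824j³ + 1728j² + 72j + 1 = 24(576j³ + 72j² + 3j) + 1, so r³ ≡ 1 (mod 24).

(⟸) Conversely, suppose r³ ≡ 1 (mod 24). The only residue r in {0, …, 23} with r³ ≡ 1 (mod 24) is r = 1, so r ≡ 1 (mod 24).

Both implications hold.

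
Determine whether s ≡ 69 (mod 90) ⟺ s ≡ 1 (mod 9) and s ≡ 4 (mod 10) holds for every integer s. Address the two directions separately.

(⇒) fails and (⇐) fails.

(→) This fails: s = 69 gives 69 ≡ 69 (mod 90) but 69 ≡ 6 (mod 9), so the conjunction on the right does not hold.

(←) This fails: s = 64 satisfies both congruences on the right (64 ≡ 1 mod 9 and 64 ≡ 4 mod 10) yet 64 ≡ 64 (mod 90), not 69.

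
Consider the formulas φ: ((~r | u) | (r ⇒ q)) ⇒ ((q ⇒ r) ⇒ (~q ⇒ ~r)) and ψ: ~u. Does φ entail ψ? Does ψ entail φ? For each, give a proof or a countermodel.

Only the reverse direction holds.

[⇒] This fails. Under r = F, u = T, q = F, the left side is true but the right side is false.

[⇐] Assume the antecedent. If r is true, the antecedent forces (r = T, u = F, q = F) or (r = T, u = F, q = T), and the consequent holds there. If r is false, the consequent reduces to true regardless of the other variables. Either way the consequent holds.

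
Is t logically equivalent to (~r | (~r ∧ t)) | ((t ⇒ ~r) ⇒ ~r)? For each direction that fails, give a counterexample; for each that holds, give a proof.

The forward direction holds; the converse fails.

(⟹) Assume the antecedent. If r is true, the antecedent forces (r = T, t = T), and the consequent holds there. If r is false, the consequent reduces to true regardless of the other variables. Either way the consequent holds.

(⟸) This fails. Under r = F, t = F, the left side is false but the right side is true.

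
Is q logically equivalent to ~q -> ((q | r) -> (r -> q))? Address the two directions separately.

(⇒) Assume the antecedent. If q is true, ~q -> ((q | r) -> (r -> q)) reduces to true regardless of the other variables. If q is false, the antecedent cannot hold. Either way ~q -> ((q | r) -> (r -> q)) holds.

(⇐) This fails. Under q = F, r = F, the left side is false but the right side is true.

Only the forward implication holds.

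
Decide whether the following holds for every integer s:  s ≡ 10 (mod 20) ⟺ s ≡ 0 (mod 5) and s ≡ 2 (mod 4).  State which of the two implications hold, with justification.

(→) Suppose s ≡ 10 (mod 20); write s = 20j + 10. Since 5 ∣ 20, reducing mod 5 gives s ≡ 10 ≡ 0 (mod 5); since 4 ∣ 20, reducing mod 4 gives s ≡ 10 ≡ 2 (mod 4).

(←) Conversely, if s ≡ 0 (mod 5) and s ≡ 2 (mod 4), then by the Chinese remainder theorem s ≡ 10 (mod 20). This is exactly s ≡ 10 (mod 20).

Both directions hold; the statement is true.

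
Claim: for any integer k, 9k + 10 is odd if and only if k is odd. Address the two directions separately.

Both implications hold.

Forward direction. Suppose 9k + 10 is odd. Since 9 is odd, 9k and k have the same parity, so 9k + 10 ≡ k + 10 (mod 2). As 10 is even, 9k + 10 is odd exactly when k is odd. Thus k is odd.

Converse. Suppose k is odd; write k = 2j + 1. Then 9k + 10 = 9·(2j + 1) + 10 = 2·9j + 19, which is odd.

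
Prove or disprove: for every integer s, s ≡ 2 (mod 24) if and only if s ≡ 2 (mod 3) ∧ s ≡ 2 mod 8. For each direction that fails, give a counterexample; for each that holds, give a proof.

Both implications hold.

[⇒] Suppose s ≡ 2 (mod 24); write s = 24j + 2. Since 3 ∣ 24, reducing mod 3 gives s ≡ 2 (mod 3); since 8 ∣ 24, reducing mod 8 gives s ≡ 2 (mod 8).

[⇐] Conversely, if s ≡ 2 (mod 3) and s ≡ 2 (mod 8), then by the Chinese remainder theorem s ≡ 2 (mod 24). This is exactly s ≡ 2 (mod 24).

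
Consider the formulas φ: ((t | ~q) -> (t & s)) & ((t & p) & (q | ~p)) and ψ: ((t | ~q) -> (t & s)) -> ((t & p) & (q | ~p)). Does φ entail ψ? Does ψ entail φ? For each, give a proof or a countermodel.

Converse. This fails. Under q = F, p = F, t = F, s = F, the left side is false but the right side is true.

Forward direction. Assume the antecedent. If q is true, the antecedent forces (q = T, p = T, t = T, s = T), and the consequent holds there. If q is false, the antecedent cannot hold. Either way the consequent holds.

Only the forward implication holds.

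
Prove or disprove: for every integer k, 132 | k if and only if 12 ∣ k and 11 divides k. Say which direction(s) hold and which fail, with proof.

[⇒] If 132 ∣ k, write k = 132q. Since 132 = 11·12, k = 12·(11q), so 12 ∣ k; and since 132 = 12·11, k = 11·(12q), so 11 ∣ k.

[⇐] Suppose 12 ∣ k and 11 ∣ k. Any common multiple of 12 and 11 is a multiple of their lcm; here gcd(12, 11) = 1, so lcm(12, 11) = 12·11 = 132, so 132 ∣ k.

The biconditional holds.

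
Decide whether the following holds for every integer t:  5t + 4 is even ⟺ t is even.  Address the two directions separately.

Equivalent; both directions hold.

(⟸) Suppose t is even; write t = 2j. Then 5t + 4 = 5·(2j) + 4 = 2·5j + 4, which is even.

(⟹) Suppose 5t + 4 is even. Since 5 is odd, 5t and t have the same parity, so 5t + 4 ≡ t + 4 (mod 2). As 4 is even, 5t + 4 is even exactly when t is even. Thus t is even.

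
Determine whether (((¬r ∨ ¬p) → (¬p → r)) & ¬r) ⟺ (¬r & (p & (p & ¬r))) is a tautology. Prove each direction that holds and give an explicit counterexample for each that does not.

Both implications hold.

[⇒] Assume the antecedent. If p is true, the antecedent forces (p = T, r = F), and ¬r & (p & (p & ¬r)) holds there. If p is false, the antecedent cannot hold. Either way ¬r & (p & (p & ¬r)) holds.

[⇐] Assume the antecedent. If p is true, the antecedent forces (p = T, r = F), and ((¬r ∨ ¬p) → (¬p → r)) & ¬r holds there. If p is false, the antecedent cannot hold. Either way ((¬r ∨ ¬p) → (¬p → r)) & ¬r holds.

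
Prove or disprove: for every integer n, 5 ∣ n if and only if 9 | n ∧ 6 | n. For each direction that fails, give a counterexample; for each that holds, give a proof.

(⇒) fails and (⇐) fails.

Forward direction. This fails: take n = 5. Certainly 5 ∣ 5, but 9 ∤ 5.

Converse. This fails: take n = 18. Both 9 ∣ 18 and 6 ∣ 18, yet 18 is not a multiple of 5 (since 18 = 3·5 + 3), so 5 ∤ 18.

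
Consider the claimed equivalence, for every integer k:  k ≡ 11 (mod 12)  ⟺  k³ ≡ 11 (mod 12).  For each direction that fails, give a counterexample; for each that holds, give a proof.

(⇒) Suppose k ≡ 11 (mod 12). Write k = 12j + 11. Then (12j + 11)³ = 1728j³ + 4752j² + 4356j + 1331 = 12(144j³ + 396j² + 363j + 110) + 11, so k³ ≡ 11 (mod 12).

(⇐) Conversely, suppose k³ ≡ 11 (mod 12). The only residue r in {0, …, 11} with r³ ≡ 11 (mod 12) is r = 11, so k ≡ 11 (mod 12).

Both directions hold; the statement is true.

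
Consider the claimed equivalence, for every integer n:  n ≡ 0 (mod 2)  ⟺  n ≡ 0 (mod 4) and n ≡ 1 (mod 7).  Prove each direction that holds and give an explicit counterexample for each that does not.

The forward direction fails; the converse holds.

(→) This fails: n = 0 gives 0 ≡ 0 (mod 2) but 0 ≡ 0 (mod 7), so the conjunction on the right does not hold.

(←) Conversely, if n ≡ 0 (mod 4) and n ≡ 1 (mod 7), then by the Chinese remainder theorem n ≡ 8 (mod 28). Since 8 ≡ 0 (mod 2) and 2 ∣ 28, we get n ≡ 0 (mod 2).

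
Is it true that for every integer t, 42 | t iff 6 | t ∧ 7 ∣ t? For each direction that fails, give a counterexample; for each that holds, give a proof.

(⇒) If 42 ∣ t, write t = 42q. Since 42 = 7·6, t = 6·(7q), so 6 ∣ t; and since 42 = 6·7, t = 7·(6q), so 7 ∣ t.

(⇐) Suppose 6 ∣ t and 7 ∣ t. Any common multiple of 6 and 7 is a multiple of their lcm; here gcd(6, 7) = 1, so lcm(6, 7) = 6·7 = 42, so 42 ∣ t.

The biconditional holds.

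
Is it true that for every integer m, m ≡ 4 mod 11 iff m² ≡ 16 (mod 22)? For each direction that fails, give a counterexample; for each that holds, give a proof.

Neither direction holds.

(⟹) This fails: take m = 15. Then 15 ≡ 4 (mod 11), but 15² = 225 ≡ 5 (mod 22), not 16.

(⟸) This fails: take m = 18. Then 18² = 324 ≡ 16 (mod 22), yet 18 ≡ 7 (mod 11), not 4.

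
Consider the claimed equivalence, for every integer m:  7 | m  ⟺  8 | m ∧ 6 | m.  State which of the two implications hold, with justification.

(→) This fails: take m = 7. Certainly 7 ∣ 7, but 8 ∤ 7.

(←) This fails: take m = 24. Both 8 ∣ 24 and 6 ∣ 24, yet 24 is not a multiple of 7 (since 24 = 3·7 + 3), so 7 ∤ 24.

Both directions fail.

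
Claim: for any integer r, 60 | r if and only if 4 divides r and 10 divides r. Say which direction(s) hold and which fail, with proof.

[⇒] If 60 ∣ r, write r = 60q. Since 60 = 15·4, r = 4·(15q), so 4 ∣ r; and since 60 = 6·10, r = 10·(6q), so 10 ∣ r.

[⇐] This fails: take r = 20. Both 4 ∣ 20 and 10 ∣ 20, yet 20 is not a multiple of 60 (since 20 = 0·60 + 20), so 60 ∤ 20.

The forward direction holds; the converse fails.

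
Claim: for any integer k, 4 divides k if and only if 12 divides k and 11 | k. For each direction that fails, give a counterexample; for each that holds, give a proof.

Only the converse holds.

(→) This fails: take k = 4. Certainly 4 ∣ 4, but 12 ∤ 4.

(←) Suppose 12 ∣ k and 11 ∣ k. Any common multiple of 12 and 11 is a multiple of their lcm; here gcd(12, 11) = 1, so lcm(12, 11) = 12·11 = 132, so 132 ∣ k. Since 4 ∣ 132, it follows that 4 ∣ k.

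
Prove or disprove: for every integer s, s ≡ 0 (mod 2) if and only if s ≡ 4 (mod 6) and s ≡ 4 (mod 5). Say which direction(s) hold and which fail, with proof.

(⇒) fails; (⇐) holds.

[⇒] This fails: s = 0 gives 0 ≡ 0 (mod 2) but 0 ≡ 0 (mod 6), so the conjunction on the right does not hold.

[⇐] Conversely, if s ≡ 4 (mod 6) and s ≡ 4 (mod 5), then by the Chinese remainder theorem s ≡ 4 (mod 30). Since 4 ≡ 0 (mod 2) and 2 ∣ 30, we get s ≡ 0 (mod 2).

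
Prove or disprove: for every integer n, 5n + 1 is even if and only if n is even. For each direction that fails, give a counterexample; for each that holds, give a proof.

(→) This fails: n = 3 gives 5n + 1 = 16, which is even, but 3 is odd, not even.

(←) This also fails: n = 6 is even, but 5n + 1 = 31 is odd, not even.

(⇒) fails and (⇐) fails.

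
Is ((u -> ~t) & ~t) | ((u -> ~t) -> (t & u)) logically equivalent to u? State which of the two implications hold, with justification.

Forward direction. This fails. Under u = F, t = F, the left side is true but the right side is false.

Converse. Assume the antecedent. If u is true, the consequent reduces to true regardless of the other variables. If u is false, the antecedent cannot hold. Either way the consequent holds.

Only the reverse direction holds.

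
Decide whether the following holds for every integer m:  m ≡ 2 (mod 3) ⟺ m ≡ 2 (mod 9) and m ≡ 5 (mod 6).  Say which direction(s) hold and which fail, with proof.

(⟹) This fails: m = 2 gives 2 ≡ 2 (mod 3) but 2 ≡ 2 (mod 6), so the conjunction on the right does not hold.

(⟸) Conversely, if m ≡ 2 (mod 9) and m ≡ 5 (mod 6), then by the Chinese remainder theorem m ≡ 11 (mod 18). Since 11 ≡ 2 (mod 3) and 3 ∣ 18, we get m ≡ 2 (mod 3).

The forward direction fails; the converse holds.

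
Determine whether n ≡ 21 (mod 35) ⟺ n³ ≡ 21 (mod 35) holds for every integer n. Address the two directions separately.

Equivalent; both directions hold.

(←) Suppose n³ ≡ 21 (mod 35). The only residue r in {0, …, 34} with r³ ≡ 21 (mod 35) is r = 21, so n ≡ 21 (mod 35).

(→) Suppose n ≡ 21 (mod 35). Write n = 35j + 21. Then (35j + 21)³ = 42875j³ + 77175j² + 46305j + 9261 = 35(1225j³ + 2205j² + 1323j + 264) + 21, so n³ ≡ 21 (mod 35).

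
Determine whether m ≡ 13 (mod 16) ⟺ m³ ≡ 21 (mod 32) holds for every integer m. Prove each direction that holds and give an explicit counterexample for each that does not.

(⟹) This fails: take m = 29. Then 29 ≡ 13 (mod 16), but 29³ = 24389 ≡ 5 (mod 32), not 21.

(⟸) Conversely, the residues r modulo 32 with r³ ≡ 21 (mod 32) are exactly {13}, and each is ≡ 13 (mod 16).

Not equivalent: only (⇐) holds.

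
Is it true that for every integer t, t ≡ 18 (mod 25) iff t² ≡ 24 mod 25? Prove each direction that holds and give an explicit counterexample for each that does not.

The forward direction holds; the converse fails.

(←) This fails: take t = 7. Then 7² = 49 ≡ 24 (mod 25), yet 7 ≡ 7 (mod 25), not 18.

(→) Suppose t ≡ 18 (mod 25). Write t = 25j + 18. Then (25j + 18)² = 625j² + 900j + 324 = 25(25j² + 36j + 12) + 24, so t² ≡ 24 (mod 25).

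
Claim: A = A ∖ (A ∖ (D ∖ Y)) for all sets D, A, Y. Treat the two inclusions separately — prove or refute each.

Only the reverse inclusion holds.

(⟹) This inclusion fails. Take D = ∅, A = {1}, Y = ∅; then 1 ∈ A but 1 ∉ A ∖ (A ∖ (D ∖ Y)).

(⟸) Let x ∈ A ∖ (A ∖ (D ∖ Y)). Then x ∈ D ∩ A and x ∉ Y, from which x ∈ A.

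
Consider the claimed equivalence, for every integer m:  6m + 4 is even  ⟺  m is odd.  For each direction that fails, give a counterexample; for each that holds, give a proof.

[⇐] Suppose m is odd. Since 6 is even, 6m is even for every m, so 6m + 4 has the same parity as 4, which is even. Hence 6m + 4 is even.

[⇒] This fails: take m = 4. Then 6m + 4 = 28, which is even, yet m = 4 is even, not odd.

Not equivalent: only (⇐) holds.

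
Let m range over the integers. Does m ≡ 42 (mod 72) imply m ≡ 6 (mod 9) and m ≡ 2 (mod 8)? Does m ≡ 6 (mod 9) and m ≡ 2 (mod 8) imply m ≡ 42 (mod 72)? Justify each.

(⇒) Suppose m ≡ 42 (mod 72); write m = 72j + 42. Since 9 ∣ 72, reducing mod 9 gives m ≡ 42 ≡ 6 (mod 9); since 8 ∣ 72, reducing mod 8 gives m ≡ 42 ≡ 2 (mod 8).

(⇐) Conversely, if m ≡ 6 (mod 9) and m ≡ 2 (mod 8), then by the Chinese remainder theorem m ≡ 42 (mod 72). This is exactly m ≡ 42 (mod 72).

The biconditional holds.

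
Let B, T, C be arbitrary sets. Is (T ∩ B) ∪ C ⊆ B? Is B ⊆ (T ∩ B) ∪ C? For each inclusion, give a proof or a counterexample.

Neither inclusion holds.

Forward inclusion. This inclusion fails. Take B = ∅, T = ∅, C = {1}; then 1 ∈ (T ∩ B) ∪ C but 1 ∉ B.

Reverse inclusion. This inclusion fails. Take B = {1}, T = ∅, C = ∅; then 1 ∈ B but 1 ∉ (T ∩ B) ∪ C.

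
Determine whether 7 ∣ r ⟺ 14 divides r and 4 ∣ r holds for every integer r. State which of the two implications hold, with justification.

(⇒) fails; (⇐) holds.

(⟸) Suppose 14 ∣ r and 4 ∣ r. Any common multiple of 14 and 4 is a multiple of their lcm; here lcm(14, 4) = 14·4/gcd(14, 4) = 56/2 = 28, so 28 ∣ r. Since 7 ∣ 28, it follows that 7 ∣ r.

(⟹) This fails: take r = 7. Certainly 7 ∣ 7, but 14 ∤ 7.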